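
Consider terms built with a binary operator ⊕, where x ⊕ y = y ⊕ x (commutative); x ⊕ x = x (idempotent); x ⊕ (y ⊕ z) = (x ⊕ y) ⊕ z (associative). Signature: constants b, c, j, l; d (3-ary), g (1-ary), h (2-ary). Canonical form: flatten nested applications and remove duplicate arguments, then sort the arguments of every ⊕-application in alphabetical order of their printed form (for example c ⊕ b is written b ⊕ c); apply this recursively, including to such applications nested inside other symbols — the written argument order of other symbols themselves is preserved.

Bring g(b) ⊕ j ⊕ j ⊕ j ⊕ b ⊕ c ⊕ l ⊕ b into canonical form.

Answer: b ⊕ c ⊕ g(b) ⊕ j ⊕ l

Derivation:
Drop duplicates:  drop duplicate j, j, b
Sort arguments:  b ⊕ c ⊕ g(b) ⊕ j ⊕ l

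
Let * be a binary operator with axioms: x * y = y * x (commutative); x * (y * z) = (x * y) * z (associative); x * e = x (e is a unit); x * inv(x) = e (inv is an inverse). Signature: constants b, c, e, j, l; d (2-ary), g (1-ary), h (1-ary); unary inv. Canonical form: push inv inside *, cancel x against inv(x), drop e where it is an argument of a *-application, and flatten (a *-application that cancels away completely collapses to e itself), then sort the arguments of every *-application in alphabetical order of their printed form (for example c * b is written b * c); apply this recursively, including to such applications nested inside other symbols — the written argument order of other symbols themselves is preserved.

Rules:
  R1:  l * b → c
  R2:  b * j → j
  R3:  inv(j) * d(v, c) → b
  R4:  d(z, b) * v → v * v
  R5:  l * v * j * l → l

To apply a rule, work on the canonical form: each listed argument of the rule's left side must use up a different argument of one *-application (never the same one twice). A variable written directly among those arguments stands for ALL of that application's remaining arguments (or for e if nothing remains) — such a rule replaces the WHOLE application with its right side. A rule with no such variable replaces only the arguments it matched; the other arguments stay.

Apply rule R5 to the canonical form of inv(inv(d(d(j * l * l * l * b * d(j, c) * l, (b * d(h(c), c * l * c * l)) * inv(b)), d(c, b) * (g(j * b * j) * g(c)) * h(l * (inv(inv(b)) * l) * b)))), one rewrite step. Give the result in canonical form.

Answer: d(d(l, d(h(c), c * c * l * l)), d(c, b) * g(b * j * j) * g(c) * h(b * b * l * l))

Derivation:
Canonical form:  d(d(b * d(j, c) * j * l * l * l * l, d(h(c), c * c * l * l)), d(c, b) * g(b * j * j) * g(c) * h(b * b * l * l))
Match R5:  consume j, l, l;  v := b * d(j, c) * l * l
Every leftover argument binds to the variable; the entire application is replaced.
Result:  d(d(l, d(h(c), c * c * l * l)), d(c, b) * g(b * j * j) * g(c) * h(b * b * l * l))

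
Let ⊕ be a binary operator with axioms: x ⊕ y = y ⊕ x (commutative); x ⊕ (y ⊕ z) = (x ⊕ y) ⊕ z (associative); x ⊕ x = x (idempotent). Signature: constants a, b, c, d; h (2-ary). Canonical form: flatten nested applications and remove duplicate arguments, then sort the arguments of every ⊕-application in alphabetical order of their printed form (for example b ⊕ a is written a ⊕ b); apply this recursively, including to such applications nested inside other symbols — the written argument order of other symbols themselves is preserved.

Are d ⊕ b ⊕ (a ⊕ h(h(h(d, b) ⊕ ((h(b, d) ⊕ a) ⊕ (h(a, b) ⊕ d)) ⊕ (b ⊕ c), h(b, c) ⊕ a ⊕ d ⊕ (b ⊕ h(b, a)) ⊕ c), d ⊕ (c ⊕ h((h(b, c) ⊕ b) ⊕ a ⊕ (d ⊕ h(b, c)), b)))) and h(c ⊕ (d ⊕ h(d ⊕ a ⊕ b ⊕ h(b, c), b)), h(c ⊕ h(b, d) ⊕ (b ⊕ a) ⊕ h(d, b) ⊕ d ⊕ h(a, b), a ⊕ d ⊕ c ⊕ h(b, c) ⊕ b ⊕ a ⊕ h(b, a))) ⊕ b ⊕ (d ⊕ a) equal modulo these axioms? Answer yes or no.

Answer: no — a ⊕ b ⊕ d ⊕ h(h(a ⊕ b ⊕ c ⊕ d ⊕ h(a, b) ⊕ h(b, d) ⊕ h(d, b), a ⊕ b ⊕ c ⊕ d ⊕ h(b, a) ⊕ h(b, c)), c ⊕ d ⊕ h(a ⊕ b ⊕ d ⊕ h(b, c), b)) vs a ⊕ b ⊕ d ⊕ h(c ⊕ d ⊕ h(a ⊕ b ⊕ d ⊕ h(b, c), b), h(a ⊕ b ⊕ c ⊕ d ⊕ h(a, b) ⊕ h(b, d) ⊕ h(d, b), a ⊕ b ⊕ c ⊕ d ⊕ h(b, a) ⊕ h(b, c)))

Derivation:
Left:  d ⊕ b ⊕ (a ⊕ h(h(h(d, b) ⊕ ((h(b, d) ⊕ a) ⊕ (h(a, b) ⊕ d)) ⊕ (b ⊕ c), h(b, c) ⊕ a ⊕ d ⊕ (b ⊕ h(b, a)) ⊕ c), d ⊕ (c ⊕ h((h(b, c) ⊕ b) ⊕ a ⊕ (d ⊕ h(b, c)), b))))
  Merge nested applications:  d ⊕ b ⊕ a ⊕ h(h(h(d, b) ⊕ ((h(b, d) ⊕ a) ⊕ (h(a, b) ⊕ d)) ⊕ (b ⊕ c), h(b, c) ⊕ a ⊕ d ⊕ (b ⊕ h(b, a)) ⊕ c), d ⊕ (c ⊕ h((h(b, c) ⊕ b) ⊕ a ⊕ (d ⊕ h(b, c)), b)))
  Simplify inside:  h(h(h(d, b) ⊕ ((h(b, d) ⊕ a) ⊕ (h(a, b) ⊕ d)) ⊕ (b ⊕ c), h(b, c) ⊕ a ⊕ d ⊕ (b ⊕ h(b, a)) ⊕ c), d ⊕ (c ⊕ h((h(b, c) ⊕ b) ⊕ a ⊕ (d ⊕ h(b, c)), b)))  →  h(h(a ⊕ b ⊕ c ⊕ d ⊕ h(a, b) ⊕ h(b, d) ⊕ h(d, b), a ⊕ b ⊕ c ⊕ d ⊕ h(b, a) ⊕ h(b, c)), c ⊕ d ⊕ h(a ⊕ b ⊕ d ⊕ h(b, c), b))
  Order the arguments:  a ⊕ b ⊕ d ⊕ h(h(a ⊕ b ⊕ c ⊕ d ⊕ h(a, b) ⊕ h(b, d) ⊕ h(d, b), a ⊕ b ⊕ c ⊕ d ⊕ h(b, a) ⊕ h(b, c)), c ⊕ d ⊕ h(a ⊕ b ⊕ d ⊕ h(b, c), b))
Right:  h(c ⊕ (d ⊕ h(d ⊕ a ⊕ b ⊕ h(b, c), b)), h(c ⊕ h(b, d) ⊕ (b ⊕ a) ⊕ h(d, b) ⊕ d ⊕ h(a, b), a ⊕ d ⊕ c ⊕ h(b, c) ⊕ b ⊕ a ⊕ h(b, a))) ⊕ b ⊕ (d ⊕ a)
  Flatten:  h(c ⊕ (d ⊕ h(d ⊕ a ⊕ b ⊕ h(b, c), b)), h(c ⊕ h(b, d) ⊕ (b ⊕ a) ⊕ h(d, b) ⊕ d ⊕ h(a, b), a ⊕ d ⊕ c ⊕ h(b, c) ⊕ b ⊕ a ⊕ h(b, a))) ⊕ b ⊕ d ⊕ a
  Canonicalize subterm:  h(c ⊕ (d ⊕ h(d ⊕ a ⊕ b ⊕ h(b, c), b)), h(c ⊕ h(b, d) ⊕ (b ⊕ a) ⊕ h(d, b) ⊕ d ⊕ h(a, b), a ⊕ d ⊕ c ⊕ h(b, c) ⊕ b ⊕ a ⊕ h(b, a)))  →  h(c ⊕ d ⊕ h(a ⊕ b ⊕ d ⊕ h(b, c), b), h(a ⊕ b ⊕ c ⊕ d ⊕ h(a, b) ⊕ h(b, d) ⊕ h(d, b), a ⊕ b ⊕ c ⊕ d ⊕ h(b, a) ⊕ h(b, c)))
  Sort:  a ⊕ b ⊕ d ⊕ h(c ⊕ d ⊕ h(a ⊕ b ⊕ d ⊕ h(b, c), b), h(a ⊕ b ⊕ c ⊕ d ⊕ h(a, b) ⊕ h(b, d) ⊕ h(d, b), a ⊕ b ⊕ c ⊕ d ⊕ h(b, a) ⊕ h(b, c)))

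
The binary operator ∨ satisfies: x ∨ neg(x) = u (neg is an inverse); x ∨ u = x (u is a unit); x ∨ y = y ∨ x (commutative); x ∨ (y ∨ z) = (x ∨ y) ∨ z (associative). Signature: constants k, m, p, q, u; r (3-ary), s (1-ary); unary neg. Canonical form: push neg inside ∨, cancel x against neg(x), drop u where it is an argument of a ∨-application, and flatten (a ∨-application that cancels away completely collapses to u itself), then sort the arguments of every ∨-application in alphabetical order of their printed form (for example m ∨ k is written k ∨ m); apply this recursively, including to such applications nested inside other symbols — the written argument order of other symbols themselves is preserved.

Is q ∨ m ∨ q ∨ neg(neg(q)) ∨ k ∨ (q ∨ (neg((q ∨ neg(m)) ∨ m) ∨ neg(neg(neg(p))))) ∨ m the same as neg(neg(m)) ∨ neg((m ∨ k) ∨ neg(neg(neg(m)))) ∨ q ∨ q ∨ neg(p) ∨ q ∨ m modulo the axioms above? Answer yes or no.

Left:  q ∨ m ∨ q ∨ neg(neg(q)) ∨ k ∨ (q ∨ (neg((q ∨ neg(m)) ∨ m) ∨ neg(neg(neg(p))))) ∨ m
  Push neg inside:  distribute neg over ∨ and collapse double neg
  Collect:  q ∨ q ∨ q ∨ m ∨ m ∨ k ∨ neg(p)
  Sort:  k ∨ m ∨ m ∨ neg(p) ∨ q ∨ q ∨ q
Right:  neg(neg(m)) ∨ neg((m ∨ k) ∨ neg(neg(neg(m)))) ∨ q ∨ q ∨ neg(p) ∨ q ∨ m
  Push neg inside:  distribute neg over ∨ and collapse double neg
  Collect terms:  m ∨ m ∨ neg(k) ∨ q ∨ q ∨ q ∨ neg(p)
  Sort arguments:  m ∨ m ∨ neg(k) ∨ neg(p) ∨ q ∨ q ∨ q

Answer: no — k ∨ m ∨ m ∨ neg(p) ∨ q ∨ q ∨ q vs m ∨ m ∨ neg(k) ∨ neg(p) ∨ q ∨ q ∨ q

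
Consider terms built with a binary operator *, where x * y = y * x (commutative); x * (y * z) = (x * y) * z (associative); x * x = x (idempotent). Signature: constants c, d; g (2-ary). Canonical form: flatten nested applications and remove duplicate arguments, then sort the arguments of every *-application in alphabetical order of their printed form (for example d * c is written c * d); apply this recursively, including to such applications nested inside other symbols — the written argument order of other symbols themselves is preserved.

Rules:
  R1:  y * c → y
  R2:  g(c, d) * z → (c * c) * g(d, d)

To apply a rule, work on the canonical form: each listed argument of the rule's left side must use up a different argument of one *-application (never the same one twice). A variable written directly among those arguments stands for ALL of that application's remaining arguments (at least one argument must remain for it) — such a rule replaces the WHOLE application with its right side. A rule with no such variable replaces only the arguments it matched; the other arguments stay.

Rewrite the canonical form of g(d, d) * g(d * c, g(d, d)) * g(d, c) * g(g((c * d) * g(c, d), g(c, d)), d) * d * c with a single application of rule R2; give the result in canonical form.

Answer: c * d * g(c * d, g(d, d)) * g(d, c) * g(d, d) * g(g(c * g(d, d), g(c, d)), d)

Derivation:
Canonical form:  c * d * g(c * d, g(d, d)) * g(d, c) * g(d, d) * g(g(c * d * g(c, d), g(c, d)), d)
Apply R2:  consuming g(c, d);  z := c * d
The extension variable absorbs all remaining arguments, so the whole application is rewritten.
Result:  c * d * g(c * d, g(d, d)) * g(d, c) * g(d, d) * g(g(c * g(d, d), g(c, d)), d)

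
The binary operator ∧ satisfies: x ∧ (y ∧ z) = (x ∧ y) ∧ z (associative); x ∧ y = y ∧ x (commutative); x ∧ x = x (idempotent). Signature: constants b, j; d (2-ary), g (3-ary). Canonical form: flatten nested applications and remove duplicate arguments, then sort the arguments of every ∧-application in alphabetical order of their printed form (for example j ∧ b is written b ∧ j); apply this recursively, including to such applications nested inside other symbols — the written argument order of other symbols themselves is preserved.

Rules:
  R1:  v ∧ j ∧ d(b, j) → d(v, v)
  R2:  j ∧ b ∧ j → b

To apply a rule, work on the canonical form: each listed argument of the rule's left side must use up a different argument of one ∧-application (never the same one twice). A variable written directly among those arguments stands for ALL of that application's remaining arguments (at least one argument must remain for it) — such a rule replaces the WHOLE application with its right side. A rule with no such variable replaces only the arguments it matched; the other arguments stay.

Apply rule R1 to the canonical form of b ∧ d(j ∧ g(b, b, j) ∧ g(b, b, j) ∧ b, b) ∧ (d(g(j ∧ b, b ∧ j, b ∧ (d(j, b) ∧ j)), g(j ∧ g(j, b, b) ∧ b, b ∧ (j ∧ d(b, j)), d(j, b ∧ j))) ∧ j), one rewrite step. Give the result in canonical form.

Canonical form:  b ∧ d(b ∧ g(b, b, j) ∧ j, b) ∧ d(g(b ∧ j, b ∧ j, b ∧ d(j, b) ∧ j), g(b ∧ g(j, b, b) ∧ j, b ∧ d(b, j) ∧ j, d(j, b ∧ j))) ∧ j
Apply R1:  consuming d(b, j), j;  v := b
Every leftover argument binds to the variable; the entire application is replaced.
New term:  b ∧ d(b ∧ g(b, b, j) ∧ j, b) ∧ d(g(b ∧ j, b ∧ j, b ∧ d(j, b) ∧ j), g(b ∧ g(j, b, b) ∧ j, d(b, b), d(j, b ∧ j))) ∧ j

Answer: b ∧ d(b ∧ g(b, b, j) ∧ j, b) ∧ d(g(b ∧ j, b ∧ j, b ∧ d(j, b) ∧ j), g(b ∧ g(j, b, b) ∧ j, d(b, b), d(j, b ∧ j))) ∧ j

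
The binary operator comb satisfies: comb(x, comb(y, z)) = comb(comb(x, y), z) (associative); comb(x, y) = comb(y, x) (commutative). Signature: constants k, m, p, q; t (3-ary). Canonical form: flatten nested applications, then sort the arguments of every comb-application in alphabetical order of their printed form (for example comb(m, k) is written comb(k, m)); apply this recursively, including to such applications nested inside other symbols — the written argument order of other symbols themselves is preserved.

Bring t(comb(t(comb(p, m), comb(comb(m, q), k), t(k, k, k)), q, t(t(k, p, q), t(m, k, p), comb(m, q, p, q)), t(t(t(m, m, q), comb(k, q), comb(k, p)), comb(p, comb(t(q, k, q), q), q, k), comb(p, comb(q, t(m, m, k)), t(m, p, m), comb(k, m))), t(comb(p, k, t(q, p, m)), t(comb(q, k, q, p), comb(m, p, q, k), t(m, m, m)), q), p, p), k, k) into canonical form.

Work inside:  comb(t(comb(p, m), comb(comb(m, q), k), t(k, k, k)), q, t(t(k, p, q), t(m, k, p), comb(m, q, p, q)), t(t(t(m, m, q), comb(k, q), comb(k, p)), comb(p, comb(t(q, k, q), q), q, k), comb(p, comb(q, t(m, m, k)), t(m, p, m), comb(k, m))), t(comb(p, k, t(q, p, m)), t(comb(q, k, q, p), comb(m, p, q, k), t(m, m, m)), q), p, p)
Canonicalize subterm:  t(comb(p, m), comb(comb(m, q), k), t(k, k, k))  →  t(comb(m, p), comb(k, m, q), t(k, k, k))
Inside:  t(t(k, p, q), t(m, k, p), comb(m, q, p, q))  →  t(t(k, p, q), t(m, k, p), comb(m, p, q, q))
Canonicalize subterm:  t(t(t(m, m, q), comb(k, q), comb(k, p)), comb(p, comb(t(q, k, q), q), q, k), comb(p, comb(q, t(m, m, k)), t(m, p, m), comb(k, m)))  →  t(t(t(m, m, q), comb(k, q), comb(k, p)), comb(k, p, q, q, t(q, k, q)), comb(k, m, p, q, t(m, m, k), t(m, p, m)))
Order the arguments:  comb(p, p, q, t(comb(k, p, t(q, p, m)), t(comb(k, p, q, q), comb(k, m, p, q), t(m, m, m)), q), t(comb(m, p), comb(k, m, q), t(k, k, k)), t(t(k, p, q), t(m, k, p), comb(m, p, q, q)), t(t(t(m, m, q), comb(k, q), comb(k, p)), comb(k, p, q, q, t(q, k, q)), comb(k, m, p, q, t(m, m, k), t(m, p, m))))
Reassemble:  t(comb(p, p, q, t(comb(k, p, t(q, p, m)), t(comb(k, p, q, q), comb(k, m, p, q), t(m, m, m)), q), t(comb(m, p), comb(k, m, q), t(k, k, k)), t(t(k, p, q), t(m, k, p), comb(m, p, q, q)), t(t(t(m, m, q), comb(k, q), comb(k, p)), comb(k, p, q, q, t(q, k, q)), comb(k, m, p, q, t(m, m, k), t(m, p, m)))), k, k)

Answer: t(comb(p, p, q, t(comb(k, p, t(q, p, m)), t(comb(k, p, q, q), comb(k, m, p, q), t(m, m, m)), q), t(comb(m, p), comb(k, m, q), t(k, k, k)), t(t(k, p, q), t(m, k, p), comb(m, p, q, q)), t(t(t(m, m, q), comb(k, q), comb(k, p)), comb(k, p, q, q, t(q, k, q)), comb(k, m, p, q, t(m, m, k), t(m, p, m)))), k, k)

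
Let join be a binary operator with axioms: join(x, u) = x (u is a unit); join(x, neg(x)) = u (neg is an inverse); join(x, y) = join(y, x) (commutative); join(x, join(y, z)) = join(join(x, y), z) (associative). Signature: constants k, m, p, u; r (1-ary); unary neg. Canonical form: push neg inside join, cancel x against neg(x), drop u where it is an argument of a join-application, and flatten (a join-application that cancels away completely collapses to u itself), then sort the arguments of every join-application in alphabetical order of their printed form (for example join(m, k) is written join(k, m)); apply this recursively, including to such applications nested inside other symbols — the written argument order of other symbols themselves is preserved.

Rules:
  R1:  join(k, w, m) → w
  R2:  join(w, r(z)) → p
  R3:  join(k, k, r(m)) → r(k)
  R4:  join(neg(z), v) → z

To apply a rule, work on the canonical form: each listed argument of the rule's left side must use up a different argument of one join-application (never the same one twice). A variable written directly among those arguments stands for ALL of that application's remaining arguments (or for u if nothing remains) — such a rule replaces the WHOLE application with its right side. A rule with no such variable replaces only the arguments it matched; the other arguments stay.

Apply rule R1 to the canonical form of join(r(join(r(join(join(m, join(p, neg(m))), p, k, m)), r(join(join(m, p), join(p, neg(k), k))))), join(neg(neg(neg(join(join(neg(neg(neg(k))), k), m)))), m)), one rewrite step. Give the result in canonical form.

Canonical form:  r(join(r(join(k, m, p, p)), r(join(m, p, p))))
Apply R1:  consuming k, m;  w := join(p, p)
The extension variable absorbs all remaining arguments, so the whole application is rewritten.
Giving:  r(join(r(join(m, p, p)), r(join(p, p))))

Answer: r(join(r(join(m, p, p)), r(join(p, p))))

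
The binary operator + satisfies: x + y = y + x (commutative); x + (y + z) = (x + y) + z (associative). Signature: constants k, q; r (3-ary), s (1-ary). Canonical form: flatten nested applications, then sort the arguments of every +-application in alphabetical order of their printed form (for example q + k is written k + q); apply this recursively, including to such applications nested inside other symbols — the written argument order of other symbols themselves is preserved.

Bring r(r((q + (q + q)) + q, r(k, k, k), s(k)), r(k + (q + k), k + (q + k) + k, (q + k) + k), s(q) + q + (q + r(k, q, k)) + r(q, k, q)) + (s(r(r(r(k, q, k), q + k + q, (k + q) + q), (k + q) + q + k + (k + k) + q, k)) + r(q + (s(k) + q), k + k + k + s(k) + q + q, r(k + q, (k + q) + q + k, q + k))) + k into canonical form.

Merge nested applications:  r(r((q + (q + q)) + q, r(k, k, k), s(k)), r(k + (q + k), k + (q + k) + k, (q + k) + k), s(q) + q + (q + r(k, q, k)) + r(q, k, q)) + s(r(r(r(k, q, k), q + k + q, (k + q) + q), (k + q) + q + k + (k + k) + q, k)) + r(q + (s(k) + q), k + k + k + s(k) + q + q, r(k + q, (k + q) + q + k, q + k)) + k
Canonicalize subterm:  r(r((q + (q + q)) + q, r(k, k, k), s(k)), r(k + (q + k), k + (q + k) + k, (q + k) + k), s(q) + q + (q + r(k, q, k)) + r(q, k, q))  →  r(r(q + q + q + q, r(k, k, k), s(k)), r(k + k + q, k + k + k + q, k + k + q), q + q + r(k, q, k) + r(q, k, q) + s(q))
Inside:  s(r(r(r(k, q, k), q + k + q, (k + q) + q), (k + q) + q + k + (k + k) + q, k))  →  s(r(r(r(k, q, k), k + q + q, k + q + q), k + k + k + k + q + q + q, k))
Inside:  r(q + (s(k) + q), k + k + k + s(k) + q + q, r(k + q, (k + q) + q + k, q + k))  →  r(q + q + s(k), k + k + k + q + q + s(k), r(k + q, k + k + q + q, k + q))
Order the arguments:  k + r(q + q + s(k), k + k + k + q + q + s(k), r(k + q, k + k + q + q, k + q)) + r(r(q + q + q + q, r(k, k, k), s(k)), r(k + k + q, k + k + k + q, k + k + q), q + q + r(k, q, k) + r(q, k, q) + s(q)) + s(r(r(r(k, q, k), k + q + q, k + q + q), k + k + k + k + q + q + q, k))

Answer: k + r(q + q + s(k), k + k + k + q + q + s(k), r(k + q, k + k + q + q, k + q)) + r(r(q + q + q + q, r(k, k, k), s(k)), r(k + k + q, k + k + k + q, k + k + q), q + q + r(k, q, k) + r(q, k, q) + s(q)) + s(r(r(r(k, q, k), k + q + q, k + q + q), k + k + k + k + q + q + q, k))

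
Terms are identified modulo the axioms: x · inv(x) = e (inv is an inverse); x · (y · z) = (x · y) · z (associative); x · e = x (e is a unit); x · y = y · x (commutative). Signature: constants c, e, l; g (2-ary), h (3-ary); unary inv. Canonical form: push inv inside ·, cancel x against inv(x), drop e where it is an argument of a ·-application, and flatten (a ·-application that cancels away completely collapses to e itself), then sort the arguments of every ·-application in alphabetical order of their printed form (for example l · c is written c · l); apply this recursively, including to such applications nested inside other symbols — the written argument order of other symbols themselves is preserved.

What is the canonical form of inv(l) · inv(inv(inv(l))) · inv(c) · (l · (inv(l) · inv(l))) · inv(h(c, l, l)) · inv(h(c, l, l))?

Push inv inside:  distribute inv over · and collapse double inv
Collect terms:  inv(l) · inv(l) · inv(l) · inv(c) · inv(h(c, l, l)) · inv(h(c, l, l))
Order the arguments:  inv(c) · inv(h(c, l, l)) · inv(h(c, l, l)) · inv(l) · inv(l) · inv(l)

Answer: inv(c) · inv(h(c, l, l)) · inv(h(c, l, l)) · inv(l) · inv(l) · inv(l)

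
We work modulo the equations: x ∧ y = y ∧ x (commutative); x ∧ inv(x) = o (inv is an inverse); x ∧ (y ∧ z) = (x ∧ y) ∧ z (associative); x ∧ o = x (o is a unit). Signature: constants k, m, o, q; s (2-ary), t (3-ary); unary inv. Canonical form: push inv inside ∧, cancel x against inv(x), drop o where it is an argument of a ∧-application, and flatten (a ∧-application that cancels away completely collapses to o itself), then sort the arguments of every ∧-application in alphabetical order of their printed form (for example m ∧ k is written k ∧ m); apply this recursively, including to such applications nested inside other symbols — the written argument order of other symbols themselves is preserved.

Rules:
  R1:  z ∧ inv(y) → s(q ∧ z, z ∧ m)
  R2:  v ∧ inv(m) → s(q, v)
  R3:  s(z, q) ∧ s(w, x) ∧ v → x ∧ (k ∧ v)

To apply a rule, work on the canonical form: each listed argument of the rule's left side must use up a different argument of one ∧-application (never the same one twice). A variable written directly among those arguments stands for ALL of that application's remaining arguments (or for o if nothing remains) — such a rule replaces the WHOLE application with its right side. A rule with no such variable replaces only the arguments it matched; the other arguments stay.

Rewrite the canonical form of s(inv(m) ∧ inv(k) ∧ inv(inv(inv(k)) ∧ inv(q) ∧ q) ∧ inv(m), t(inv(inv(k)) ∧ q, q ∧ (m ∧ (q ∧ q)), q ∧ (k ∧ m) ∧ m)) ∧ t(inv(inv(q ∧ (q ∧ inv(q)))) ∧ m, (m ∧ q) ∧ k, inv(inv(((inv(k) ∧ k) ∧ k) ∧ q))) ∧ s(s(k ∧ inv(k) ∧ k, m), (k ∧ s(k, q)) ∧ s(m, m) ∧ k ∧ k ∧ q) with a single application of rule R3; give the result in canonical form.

Answer: s(inv(k) ∧ inv(k) ∧ inv(m) ∧ inv(m), t(k ∧ q, m ∧ q ∧ q ∧ q, k ∧ m ∧ m ∧ q)) ∧ s(s(k, m), k ∧ k ∧ k ∧ k ∧ m ∧ q) ∧ t(m ∧ q, k ∧ m ∧ q, k ∧ q)

Derivation:
Canonical form:  s(inv(k) ∧ inv(k) ∧ inv(m) ∧ inv(m), t(k ∧ q, m ∧ q ∧ q ∧ q, k ∧ m ∧ m ∧ q)) ∧ s(s(k, m), k ∧ k ∧ k ∧ q ∧ s(k, q) ∧ s(m, m)) ∧ t(m ∧ q, k ∧ m ∧ q, k ∧ q)
Apply R3:  consuming s(k, q), s(m, m);  v := k ∧ k ∧ k ∧ q, w := m, x := m, z := k
Every leftover argument binds to the variable; the entire application is replaced.
Result:  s(inv(k) ∧ inv(k) ∧ inv(m) ∧ inv(m), t(k ∧ q, m ∧ q ∧ q ∧ q, k ∧ m ∧ m ∧ q)) ∧ s(s(k, m), k ∧ k ∧ k ∧ k ∧ m ∧ q) ∧ t(m ∧ q, k ∧ m ∧ q, k ∧ q)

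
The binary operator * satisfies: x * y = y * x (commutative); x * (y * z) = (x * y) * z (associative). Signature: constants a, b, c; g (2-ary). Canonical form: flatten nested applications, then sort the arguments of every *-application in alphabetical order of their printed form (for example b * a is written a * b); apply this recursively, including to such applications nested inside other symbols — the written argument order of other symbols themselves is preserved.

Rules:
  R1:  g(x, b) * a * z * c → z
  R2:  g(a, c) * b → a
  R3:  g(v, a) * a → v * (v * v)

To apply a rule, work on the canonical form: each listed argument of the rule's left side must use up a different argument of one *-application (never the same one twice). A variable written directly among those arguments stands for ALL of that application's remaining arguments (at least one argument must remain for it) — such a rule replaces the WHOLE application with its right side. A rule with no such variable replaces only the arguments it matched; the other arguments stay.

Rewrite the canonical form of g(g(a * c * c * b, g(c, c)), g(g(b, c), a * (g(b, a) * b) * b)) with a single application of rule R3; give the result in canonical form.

Canonical form:  g(g(a * b * c * c, g(c, c)), g(g(b, c), a * b * b * g(b, a)))
R3 matches:  uses a, g(b, a);  v := b
Result:  g(g(a * b * c * c, g(c, c)), g(g(b, c), b * b * b * b * b))

Answer: g(g(a * b * c * c, g(c, c)), g(g(b, c), b * b * b * b * b))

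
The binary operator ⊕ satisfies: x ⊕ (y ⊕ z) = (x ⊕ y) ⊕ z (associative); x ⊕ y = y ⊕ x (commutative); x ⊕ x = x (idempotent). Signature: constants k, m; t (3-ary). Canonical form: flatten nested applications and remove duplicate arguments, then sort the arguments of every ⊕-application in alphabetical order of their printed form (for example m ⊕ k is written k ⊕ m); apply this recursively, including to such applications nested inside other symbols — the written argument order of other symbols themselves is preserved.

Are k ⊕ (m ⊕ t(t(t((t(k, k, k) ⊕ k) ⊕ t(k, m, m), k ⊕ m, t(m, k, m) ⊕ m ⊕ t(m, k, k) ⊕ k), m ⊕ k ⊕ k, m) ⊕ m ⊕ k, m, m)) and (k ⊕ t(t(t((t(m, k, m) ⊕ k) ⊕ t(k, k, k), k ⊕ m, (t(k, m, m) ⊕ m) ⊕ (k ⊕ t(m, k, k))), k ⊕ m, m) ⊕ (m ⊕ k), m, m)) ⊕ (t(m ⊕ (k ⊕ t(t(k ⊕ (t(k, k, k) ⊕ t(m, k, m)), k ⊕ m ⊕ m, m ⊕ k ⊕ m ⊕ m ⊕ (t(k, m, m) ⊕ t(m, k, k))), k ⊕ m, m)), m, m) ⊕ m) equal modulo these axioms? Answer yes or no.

Left:  k ⊕ (m ⊕ t(t(t((t(k, k, k) ⊕ k) ⊕ t(k, m, m), k ⊕ m, t(m, k, m) ⊕ m ⊕ t(m, k, k) ⊕ k), m ⊕ k ⊕ k, m) ⊕ m ⊕ k, m, m))
  Merge nested applications:  k ⊕ m ⊕ t(t(t((t(k, k, k) ⊕ k) ⊕ t(k, m, m), k ⊕ m, t(m, k, m) ⊕ m ⊕ t(m, k, k) ⊕ k), m ⊕ k ⊕ k, m) ⊕ m ⊕ k, m, m)
  Simplify inside:  t(t(t((t(k, k, k) ⊕ k) ⊕ t(k, m, m), k ⊕ m, t(m, k, m) ⊕ m ⊕ t(m, k, k) ⊕ k), m ⊕ k ⊕ k, m) ⊕ m ⊕ k, m, m)  →  t(k ⊕ m ⊕ t(t(k ⊕ t(k, k, k) ⊕ t(k, m, m), k ⊕ m, k ⊕ m ⊕ t(m, k, k) ⊕ t(m, k, m)), k ⊕ m, m), m, m)
  Order the arguments:  k ⊕ m ⊕ t(k ⊕ m ⊕ t(t(k ⊕ t(k, k, k) ⊕ t(k, m, m), k ⊕ m, k ⊕ m ⊕ t(m, k, k) ⊕ t(m, k, m)), k ⊕ m, m), m, m)
Right:  (k ⊕ t(t(t((t(m, k, m) ⊕ k) ⊕ t(k, k, k), k ⊕ m, (t(k, m, m) ⊕ m) ⊕ (k ⊕ t(m, k, k))), k ⊕ m, m) ⊕ (m ⊕ k), m, m)) ⊕ (t(m ⊕ (k ⊕ t(t(k ⊕ (t(k, k, k) ⊕ t(m, k, m)), k ⊕ m ⊕ m, m ⊕ k ⊕ m ⊕ m ⊕ (t(k, m, m) ⊕ t(m, k, k))), k ⊕ m, m)), m, m) ⊕ m)
  Merge nested applications:  k ⊕ t(t(t((t(m, k, m) ⊕ k) ⊕ t(k, k, k), k ⊕ m, (t(k, m, m) ⊕ m) ⊕ (k ⊕ t(m, k, k))), k ⊕ m, m) ⊕ (m ⊕ k), m, m) ⊕ t(m ⊕ (k ⊕ t(t(k ⊕ (t(k, k, k) ⊕ t(m, k, m)), k ⊕ m ⊕ m, m ⊕ k ⊕ m ⊕ m ⊕ (t(k, m, m) ⊕ t(m, k, k))), k ⊕ m, m)), m, m) ⊕ m
  Canonicalize subterm:  t(t(t((t(m, k, m) ⊕ k) ⊕ t(k, k, k), k ⊕ m, (t(k, m, m) ⊕ m) ⊕ (k ⊕ t(m, k, k))), k ⊕ m, m) ⊕ (m ⊕ k), m, m)  →  t(k ⊕ m ⊕ t(t(k ⊕ t(k, k, k) ⊕ t(m, k, m), k ⊕ m, k ⊕ m ⊕ t(k, m, m) ⊕ t(m, k, k)), k ⊕ m, m), m, m)
  Canonicalize subterm:  t(m ⊕ (k ⊕ t(t(k ⊕ (t(k, k, k) ⊕ t(m, k, m)), k ⊕ m ⊕ m, m ⊕ k ⊕ m ⊕ m ⊕ (t(k, m, m) ⊕ t(m, k, k))), k ⊕ m, m)), m, m)  →  t(k ⊕ m ⊕ t(t(k ⊕ t(k, k, k) ⊕ t(m, k, m), k ⊕ m, k ⊕ m ⊕ t(k, m, m) ⊕ t(m, k, k)), k ⊕ m, m), m, m)
  Deduplicate:  drop duplicate t(k ⊕ m ⊕ t(t(k ⊕ t(k, k, k) ⊕ t(m, k, m), k ⊕ m, k ⊕ m ⊕ t(k, m, m) ⊕ t(m, k, k)), k ⊕ m, m), m, m)
  Order the arguments:  k ⊕ m ⊕ t(k ⊕ m ⊕ t(t(k ⊕ t(k, k, k) ⊕ t(m, k, m), k ⊕ m, k ⊕ m ⊕ t(k, m, m) ⊕ t(m, k, k)), k ⊕ m, m), m, m)

Answer: no — k ⊕ m ⊕ t(k ⊕ m ⊕ t(t(k ⊕ t(k, k, k) ⊕ t(k, m, m), k ⊕ m, k ⊕ m ⊕ t(m, k, k) ⊕ t(m, k, m)), k ⊕ m, m), m, m) vs k ⊕ m ⊕ t(k ⊕ m ⊕ t(t(k ⊕ t(k, k, k) ⊕ t(m, k, m), k ⊕ m, k ⊕ m ⊕ t(k, m, m) ⊕ t(m, k, k)), k ⊕ m, m), m, m)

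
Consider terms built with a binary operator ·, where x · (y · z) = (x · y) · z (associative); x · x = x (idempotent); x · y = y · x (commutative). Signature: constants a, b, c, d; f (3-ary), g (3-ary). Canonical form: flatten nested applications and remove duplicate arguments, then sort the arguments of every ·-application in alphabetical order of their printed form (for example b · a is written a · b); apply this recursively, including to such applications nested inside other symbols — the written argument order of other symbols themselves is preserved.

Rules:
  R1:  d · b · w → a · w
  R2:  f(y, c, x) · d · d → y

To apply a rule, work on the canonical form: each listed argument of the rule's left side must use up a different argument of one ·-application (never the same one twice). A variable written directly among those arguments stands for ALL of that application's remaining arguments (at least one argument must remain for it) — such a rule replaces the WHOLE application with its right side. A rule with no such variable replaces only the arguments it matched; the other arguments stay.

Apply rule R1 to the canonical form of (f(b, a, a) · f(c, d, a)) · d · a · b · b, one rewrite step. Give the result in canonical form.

Canonical form:  a · b · d · f(b, a, a) · f(c, d, a)
Apply R1:  consuming b, d;  w := a · f(b, a, a) · f(c, d, a)
Every leftover argument binds to the variable; the entire application is replaced.
New term:  a · f(b, a, a) · f(c, d, a)

Answer: a · f(b, a, a) · f(c, d, a)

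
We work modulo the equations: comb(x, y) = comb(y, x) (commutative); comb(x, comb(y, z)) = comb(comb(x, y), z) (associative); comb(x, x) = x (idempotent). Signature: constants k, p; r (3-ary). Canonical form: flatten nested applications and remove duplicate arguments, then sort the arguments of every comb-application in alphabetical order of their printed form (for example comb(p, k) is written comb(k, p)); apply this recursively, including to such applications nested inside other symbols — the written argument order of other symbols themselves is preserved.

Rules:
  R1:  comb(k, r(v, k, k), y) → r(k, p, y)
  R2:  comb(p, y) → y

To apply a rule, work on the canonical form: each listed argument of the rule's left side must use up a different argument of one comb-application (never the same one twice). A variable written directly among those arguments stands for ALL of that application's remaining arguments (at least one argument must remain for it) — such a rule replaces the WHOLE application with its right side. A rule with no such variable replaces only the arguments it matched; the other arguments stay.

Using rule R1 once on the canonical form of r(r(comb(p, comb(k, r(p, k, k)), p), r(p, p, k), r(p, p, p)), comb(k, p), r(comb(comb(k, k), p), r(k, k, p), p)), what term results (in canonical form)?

Canonical form:  r(r(comb(k, p, r(p, k, k)), r(p, p, k), r(p, p, p)), comb(k, p), r(comb(k, p), r(k, k, p), p))
R1 matches:  uses k, r(p, k, k);  v := p, y := p
The variable takes the whole remainder — replace the entire application.
Result:  r(r(r(k, p, p), r(p, p, k), r(p, p, p)), comb(k, p), r(comb(k, p), r(k, k, p), p))

Answer: r(r(r(k, p, p), r(p, p, k), r(p, p, p)), comb(k, p), r(comb(k, p), r(k, k, p), p))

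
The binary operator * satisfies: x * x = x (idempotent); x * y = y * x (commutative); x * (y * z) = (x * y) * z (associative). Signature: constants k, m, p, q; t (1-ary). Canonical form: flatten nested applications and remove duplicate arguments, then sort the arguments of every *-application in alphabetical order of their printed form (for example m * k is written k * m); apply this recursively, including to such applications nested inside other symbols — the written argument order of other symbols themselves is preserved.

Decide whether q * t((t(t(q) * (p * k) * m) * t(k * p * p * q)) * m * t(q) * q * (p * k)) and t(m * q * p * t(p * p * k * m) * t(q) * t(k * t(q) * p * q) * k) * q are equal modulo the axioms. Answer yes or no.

Left:  q * t((t(t(q) * (p * k) * m) * t(k * p * p * q)) * m * t(q) * q * (p * k))
  Canonicalize subterm:  t((t(t(q) * (p * k) * m) * t(k * p * p * q)) * m * t(q) * q * (p * k))  →  t(k * m * p * q * t(k * m * p * t(q)) * t(k * p * q) * t(q))
  Sort:  q * t(k * m * p * q * t(k * m * p * t(q)) * t(k * p * q) * t(q))
Right:  t(m * q * p * t(p * p * k * m) * t(q) * t(k * t(q) * p * q) * k) * q
  Simplify inside:  t(m * q * p * t(p * p * k * m) * t(q) * t(k * t(q) * p * q) * k)  →  t(k * m * p * q * t(k * m * p) * t(k * p * q * t(q)) * t(q))
  Sort arguments:  q * t(k * m * p * q * t(k * m * p) * t(k * p * q * t(q)) * t(q))

Answer: no — q * t(k * m * p * q * t(k * m * p * t(q)) * t(k * p * q) * t(q)) vs q * t(k * m * p * q * t(k * m * p) * t(k * p * q * t(q)) * t(q))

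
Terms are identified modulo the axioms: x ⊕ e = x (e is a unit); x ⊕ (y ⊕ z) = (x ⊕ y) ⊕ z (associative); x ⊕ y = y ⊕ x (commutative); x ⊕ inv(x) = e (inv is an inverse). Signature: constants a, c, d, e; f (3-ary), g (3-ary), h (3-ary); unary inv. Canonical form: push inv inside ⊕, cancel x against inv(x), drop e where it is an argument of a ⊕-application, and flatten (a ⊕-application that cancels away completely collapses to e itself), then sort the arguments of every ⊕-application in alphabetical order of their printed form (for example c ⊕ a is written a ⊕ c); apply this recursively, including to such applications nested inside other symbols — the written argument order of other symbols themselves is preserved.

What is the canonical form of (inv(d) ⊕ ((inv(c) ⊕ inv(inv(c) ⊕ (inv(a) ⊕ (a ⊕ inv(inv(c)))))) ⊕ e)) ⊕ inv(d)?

Answer: inv(c) ⊕ inv(d) ⊕ inv(d)

Derivation:
Push inv inside:  distribute inv over ⊕ and collapse double inv
Cancel inverse pairs:  a cancels
Collect:  inv(d) ⊕ inv(d) ⊕ inv(c)
Sort arguments:  inv(c) ⊕ inv(d) ⊕ inv(d)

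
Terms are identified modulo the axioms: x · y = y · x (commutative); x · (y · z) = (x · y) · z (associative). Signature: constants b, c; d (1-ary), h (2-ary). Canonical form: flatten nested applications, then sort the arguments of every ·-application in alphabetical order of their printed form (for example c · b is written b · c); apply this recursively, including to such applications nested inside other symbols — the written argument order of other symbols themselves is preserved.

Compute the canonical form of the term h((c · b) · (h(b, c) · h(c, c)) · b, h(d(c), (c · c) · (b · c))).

Work inside:  (c · b) · (h(b, c) · h(c, c)) · b
Flatten:  c · b · h(b, c) · h(c, c) · b
Sort:  b · b · c · h(b, c) · h(c, c)
Put back:  h(b · b · c · h(b, c) · h(c, c), h(d(c), b · c · c · c))

Answer: h(b · b · c · h(b, c) · h(c, c), h(d(c), b · c · c · c))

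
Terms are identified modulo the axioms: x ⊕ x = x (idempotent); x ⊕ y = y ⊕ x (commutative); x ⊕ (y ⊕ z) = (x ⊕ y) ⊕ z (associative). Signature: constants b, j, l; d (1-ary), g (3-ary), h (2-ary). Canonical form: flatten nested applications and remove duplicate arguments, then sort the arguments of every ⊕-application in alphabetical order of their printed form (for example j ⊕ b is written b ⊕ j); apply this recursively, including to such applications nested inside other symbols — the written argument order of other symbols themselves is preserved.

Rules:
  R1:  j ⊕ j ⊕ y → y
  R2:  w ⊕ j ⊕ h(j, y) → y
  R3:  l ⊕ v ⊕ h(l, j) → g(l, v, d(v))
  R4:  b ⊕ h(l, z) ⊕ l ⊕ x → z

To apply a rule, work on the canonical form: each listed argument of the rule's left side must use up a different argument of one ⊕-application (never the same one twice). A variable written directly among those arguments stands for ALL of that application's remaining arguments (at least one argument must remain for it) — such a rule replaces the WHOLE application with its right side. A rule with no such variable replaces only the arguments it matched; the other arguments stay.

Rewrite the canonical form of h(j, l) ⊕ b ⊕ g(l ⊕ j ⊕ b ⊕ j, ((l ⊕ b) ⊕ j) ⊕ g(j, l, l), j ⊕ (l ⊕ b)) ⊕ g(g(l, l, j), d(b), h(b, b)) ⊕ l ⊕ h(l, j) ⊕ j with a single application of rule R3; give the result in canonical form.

Answer: g(l, b ⊕ g(b ⊕ j ⊕ l, b ⊕ g(j, l, l) ⊕ j ⊕ l, b ⊕ j ⊕ l) ⊕ g(g(l, l, j), d(b), h(b, b)) ⊕ h(j, l) ⊕ j, d(b ⊕ g(b ⊕ j ⊕ l, b ⊕ g(j, l, l) ⊕ j ⊕ l, b ⊕ j ⊕ l) ⊕ g(g(l, l, j), d(b), h(b, b)) ⊕ h(j, l) ⊕ j))

Derivation:
Canonical form:  b ⊕ g(b ⊕ j ⊕ l, b ⊕ g(j, l, l) ⊕ j ⊕ l, b ⊕ j ⊕ l) ⊕ g(g(l, l, j), d(b), h(b, b)) ⊕ h(j, l) ⊕ h(l, j) ⊕ j ⊕ l
Apply R3:  consuming h(l, j), l;  v := b ⊕ g(b ⊕ j ⊕ l, b ⊕ g(j, l, l) ⊕ j ⊕ l, b ⊕ j ⊕ l) ⊕ g(g(l, l, j), d(b), h(b, b)) ⊕ h(j, l) ⊕ j
The variable takes the whole remainder — replace the entire application.
Result:  g(l, b ⊕ g(b ⊕ j ⊕ l, b ⊕ g(j, l, l) ⊕ j ⊕ l, b ⊕ j ⊕ l) ⊕ g(g(l, l, j), d(b), h(b, b)) ⊕ h(j, l) ⊕ j, d(b ⊕ g(b ⊕ j ⊕ l, b ⊕ g(j, l, l) ⊕ j ⊕ l, b ⊕ j ⊕ l) ⊕ g(g(l, l, j), d(b), h(b, b)) ⊕ h(j, l) ⊕ j))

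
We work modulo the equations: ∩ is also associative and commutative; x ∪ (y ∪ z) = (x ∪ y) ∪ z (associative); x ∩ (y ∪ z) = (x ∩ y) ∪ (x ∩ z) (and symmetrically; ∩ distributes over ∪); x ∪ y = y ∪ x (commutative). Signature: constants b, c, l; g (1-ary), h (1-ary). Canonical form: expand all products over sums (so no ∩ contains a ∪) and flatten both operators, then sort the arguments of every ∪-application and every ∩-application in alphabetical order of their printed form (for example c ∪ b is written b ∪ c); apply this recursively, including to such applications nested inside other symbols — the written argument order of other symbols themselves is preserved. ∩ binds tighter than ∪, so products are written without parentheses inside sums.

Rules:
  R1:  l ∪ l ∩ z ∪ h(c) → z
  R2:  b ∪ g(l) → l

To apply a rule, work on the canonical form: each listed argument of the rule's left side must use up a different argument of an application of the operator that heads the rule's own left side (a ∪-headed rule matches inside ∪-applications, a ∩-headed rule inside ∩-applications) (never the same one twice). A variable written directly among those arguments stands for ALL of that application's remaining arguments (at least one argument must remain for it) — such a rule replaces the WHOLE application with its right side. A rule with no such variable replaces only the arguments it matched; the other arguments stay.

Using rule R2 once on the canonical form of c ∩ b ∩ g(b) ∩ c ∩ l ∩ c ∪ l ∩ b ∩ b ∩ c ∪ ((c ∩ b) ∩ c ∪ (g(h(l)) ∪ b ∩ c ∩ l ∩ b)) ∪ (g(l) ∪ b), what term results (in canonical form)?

Canonical form:  b ∪ b ∩ b ∩ c ∩ l ∪ b ∩ b ∩ c ∩ l ∪ b ∩ c ∩ c ∪ b ∩ c ∩ c ∩ c ∩ g(b) ∩ l ∪ g(h(l)) ∪ g(l)
R2 matches:  uses b, g(l)
New term:  b ∩ b ∩ c ∩ l ∪ b ∩ b ∩ c ∩ l ∪ b ∩ c ∩ c ∪ b ∩ c ∩ c ∩ c ∩ g(b) ∩ l ∪ g(h(l)) ∪ l

Answer: b ∩ b ∩ c ∩ l ∪ b ∩ b ∩ c ∩ l ∪ b ∩ c ∩ c ∪ b ∩ c ∩ c ∩ c ∩ g(b) ∩ l ∪ g(h(l)) ∪ l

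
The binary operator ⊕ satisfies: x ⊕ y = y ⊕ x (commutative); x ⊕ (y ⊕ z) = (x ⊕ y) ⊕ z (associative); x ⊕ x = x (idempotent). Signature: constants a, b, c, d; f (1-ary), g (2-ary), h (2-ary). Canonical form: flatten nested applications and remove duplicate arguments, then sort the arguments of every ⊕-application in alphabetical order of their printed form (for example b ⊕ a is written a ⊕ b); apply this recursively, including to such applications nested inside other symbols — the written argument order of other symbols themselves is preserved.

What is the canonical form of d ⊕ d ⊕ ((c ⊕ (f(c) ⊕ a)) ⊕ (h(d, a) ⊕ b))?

Answer: a ⊕ b ⊕ c ⊕ d ⊕ f(c) ⊕ h(d, a)

Derivation:
Merge nested applications:  d ⊕ d ⊕ c ⊕ f(c) ⊕ a ⊕ h(d, a) ⊕ b
Idempotence:  drop duplicate d
Order the arguments:  a ⊕ b ⊕ c ⊕ d ⊕ f(c) ⊕ h(d, a)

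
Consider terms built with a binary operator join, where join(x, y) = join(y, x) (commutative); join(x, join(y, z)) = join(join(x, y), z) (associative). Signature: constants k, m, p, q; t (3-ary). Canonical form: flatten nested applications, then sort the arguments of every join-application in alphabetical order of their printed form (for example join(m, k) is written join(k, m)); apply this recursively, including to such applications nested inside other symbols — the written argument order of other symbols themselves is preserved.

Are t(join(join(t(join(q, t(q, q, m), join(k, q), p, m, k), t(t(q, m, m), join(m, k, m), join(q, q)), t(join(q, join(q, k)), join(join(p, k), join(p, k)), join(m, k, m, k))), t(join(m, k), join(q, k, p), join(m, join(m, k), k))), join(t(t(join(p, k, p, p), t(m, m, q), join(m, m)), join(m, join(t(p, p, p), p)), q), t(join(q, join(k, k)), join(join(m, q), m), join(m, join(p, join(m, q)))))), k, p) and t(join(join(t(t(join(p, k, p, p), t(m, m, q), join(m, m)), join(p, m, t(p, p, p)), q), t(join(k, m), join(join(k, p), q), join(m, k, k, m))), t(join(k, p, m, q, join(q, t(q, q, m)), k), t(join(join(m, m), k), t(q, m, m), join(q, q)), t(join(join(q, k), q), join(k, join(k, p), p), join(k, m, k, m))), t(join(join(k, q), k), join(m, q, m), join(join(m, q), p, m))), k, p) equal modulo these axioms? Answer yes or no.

Answer: no — t(join(t(join(k, k, m, p, q, q, t(q, q, m)), t(t(q, m, m), join(k, m, m), join(q, q)), t(join(k, q, q), join(k, k, p, p), join(k, k, m, m))), t(join(k, k, q), join(m, m, q), join(m, m, p, q)), t(join(k, m), join(k, p, q), join(k, k, m, m)), t(t(join(k, p, p, p), t(m, m, q), join(m, m)), join(m, p, t(p, p, p)), q)), k, p) vs t(join(t(join(k, k, m, p, q, q, t(q, q, m)), t(join(k, m, m), t(q, m, m), join(q, q)), t(join(k, q, q), join(k, k, p, p), join(k, k, m, m))), t(join(k, k, q), join(m, m, q), join(m, m, p, q)), t(join(k, m), join(k, p, q), join(k, k, m, m)), t(t(join(k, p, p, p), t(m, m, q), join(m, m)), join(m, p, t(p, p, p)), q)), k, p)

Derivation:
Left:  t(join(join(t(join(q, t(q, q, m), join(k, q), p, m, k), t(t(q, m, m), join(m, k, m), join(q, q)), t(join(q, join(q, k)), join(join(p, k), join(p, k)), join(m, k, m, k))), t(join(m, k), join(q, k, p), join(m, join(m, k), k))), join(t(t(join(p, k, p, p), t(m, m, q), join(m, m)), join(m, join(t(p, p, p), p)), q), t(join(q, join(k, k)), join(join(m, q), m), join(m, join(p, join(m, q)))))), k, p)
  Work inside:  join(join(t(join(q, t(q, q, m), join(k, q), p, m, k), t(t(q, m, m), join(m, k, m), join(q, q)), t(join(q, join(q, k)), join(join(p, k), join(p, k)), join(m, k, m, k))), t(join(m, k), join(q, k, p), join(m, join(m, k), k))), join(t(t(join(p, k, p, p), t(m, m, q), join(m, m)), join(m, join(t(p, p, p), p)), q), t(join(q, join(k, k)), join(join(m, q), m), join(m, join(p, join(m, q))))))
  Un-nest:  join(t(join(q, t(q, q, m), join(k, q), p, m, k), t(t(q, m, m), join(m, k, m), join(q, q)), t(join(q, join(q, k)), join(join(p, k), join(p, k)), join(m, k, m, k))), t(join(m, k), join(q, k, p), join(m, join(m, k), k)), t(t(join(p, k, p, p), t(m, m, q), join(m, m)), join(m, join(t(p, p, p), p)), q), t(join(q, join(k, k)), join(join(m, q), m), join(m, join(p, join(m, q)))))
  Inside:  t(join(q, t(q, q, m), join(k, q), p, m, k), t(t(q, m, m), join(m, k, m), join(q, q)), t(join(q, join(q, k)), join(join(p, k), join(p, k)), join(m, k, m, k)))  →  t(join(k, k, m, p, q, q, t(q, q, m)), t(t(q, m, m), join(k, m, m), join(q, q)), t(join(k, q, q), join(k, k, p, p), join(k, k, m, m)))
  Canonicalize subterm:  t(join(m, k), join(q, k, p), join(m, join(m, k), k))  →  t(join(k, m), join(k, p, q), join(k, k, m, m))
  Simplify inside:  t(t(join(p, k, p, p), t(m, m, q), join(m, m)), join(m, join(t(p, p, p), p)), q)  →  t(t(join(k, p, p, p), t(m, m, q), join(m, m)), join(m, p, t(p, p, p)), q)
  Sort arguments:  join(t(join(k, k, m, p, q, q, t(q, q, m)), t(t(q, m, m), join(k, m, m), join(q, q)), t(join(k, q, q), join(k, k, p, p), join(k, k, m, m))), t(join(k, k, q), join(m, m, q), join(m, m, p, q)), t(join(k, m), join(k, p, q), join(k, k, m, m)), t(t(join(k, p, p, p), t(m, m, q), join(m, m)), join(m, p, t(p, p, p)), q))
  Reassemble:  t(join(t(join(k, k, m, p, q, q, t(q, q, m)), t(t(q, m, m), join(k, m, m), join(q, q)), t(join(k, q, q), join(k, k, p, p), join(k, k, m, m))), t(join(k, k, q), join(m, m, q), join(m, m, p, q)), t(join(k, m), join(k, p, q), join(k, k, m, m)), t(t(join(k, p, p, p), t(m, m, q), join(m, m)), join(m, p, t(p, p, p)), q)), k, p)
Right:  t(join(join(t(t(join(p, k, p, p), t(m, m, q), join(m, m)), join(p, m, t(p, p, p)), q), t(join(k, m), join(join(k, p), q), join(m, k, k, m))), t(join(k, p, m, q, join(q, t(q, q, m)), k), t(join(join(m, m), k), t(q, m, m), join(q, q)), t(join(join(q, k), q), join(k, join(k, p), p), join(k, m, k, m))), t(join(join(k, q), k), join(m, q, m), join(join(m, q), p, m))), k, p)
  Focus inside:  join(join(t(t(join(p, k, p, p), t(m, m, q), join(m, m)), join(p, m, t(p, p, p)), q), t(join(k, m), join(join(k, p), q), join(m, k, k, m))), t(join(k, p, m, q, join(q, t(q, q, m)), k), t(join(join(m, m), k), t(q, m, m), join(q, q)), t(join(join(q, k), q), join(k, join(k, p), p), join(k, m, k, m))), t(join(join(k, q), k), join(m, q, m), join(join(m, q), p, m)))
  Merge nested applications:  join(t(t(join(p, k, p, p), t(m, m, q), join(m, m)), join(p, m, t(p, p, p)), q), t(join(k, m), join(join(k, p), q), join(m, k, k, m)), t(join(k, p, m, q, join(q, t(q, q, m)), k), t(join(join(m, m), k), t(q, m, m), join(q, q)), t(join(join(q, k), q), join(k, join(k, p), p), join(k, m, k, m))), t(join(join(k, q), k), join(m, q, m), join(join(m, q), p, m)))
  Inside:  t(t(join(p, k, p, p), t(m, m, q), join(m, m)), join(p, m, t(p, p, p)), q)  →  t(t(join(k, p, p, p), t(m, m, q), join(m, m)), join(m, p, t(p, p, p)), q)
  Canonicalize subterm:  t(join(k, m), join(join(k, p), q), join(m, k, k, m))  →  t(join(k, m), join(k, p, q), join(k, k, m, m))
  Inside:  t(join(k, p, m, q, join(q, t(q, q, m)), k), t(join(join(m, m), k), t(q, m, m), join(q, q)), t(join(join(q, k), q), join(k, join(k, p), p), join(k, m, k, m)))  →  t(join(k, k, m, p, q, q, t(q, q, m)), t(join(k, m, m), t(q, m, m), join(q, q)), t(join(k, q, q), join(k, k, p, p), join(k, k, m, m)))
  Order the arguments:  join(t(join(k, k, m, p, q, q, t(q, q, m)), t(join(k, m, m), t(q, m, m), join(q, q)), t(join(k, q, q), join(k, k, p, p), join(k, k, m, m))), t(join(k, k, q), join(m, m, q), join(m, m, p, q)), t(join(k, m), join(k, p, q), join(k, k, m, m)), t(t(join(k, p, p, p), t(m, m, q), join(m, m)), join(m, p, t(p, p, p)), q))
  Reassemble:  t(join(t(join(k, k, m, p, q, q, t(q, q, m)), t(join(k, m, m), t(q, m, m), join(q, q)), t(join(k, q, q), join(k, k, p, p), join(k, k, m, m))), t(join(k, k, q), join(m, m, q), join(m, m, p, q)), t(join(k, m), join(k, p, q), join(k, k, m, m)), t(t(join(k, p, p, p), t(m, m, q), join(m, m)), join(m, p, t(p, p, p)), q)), k, p)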